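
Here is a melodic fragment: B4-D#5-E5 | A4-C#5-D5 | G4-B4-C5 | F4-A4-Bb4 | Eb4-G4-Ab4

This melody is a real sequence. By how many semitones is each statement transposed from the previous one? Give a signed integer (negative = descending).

Unit = 3 notes; the statements start on B4, A4, G4, F4, Eb4, moving down a 2nd each time.
B4 to A4 spans -2 semitones.

-2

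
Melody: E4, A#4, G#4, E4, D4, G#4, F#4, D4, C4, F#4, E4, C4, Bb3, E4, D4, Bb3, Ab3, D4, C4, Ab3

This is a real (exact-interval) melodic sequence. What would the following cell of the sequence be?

The 4-note cells begin on E4, D4, C4, Bb3, Ab3 — each down a 2nd from the last.
Statement 6 starts on Gb3 and keeps the same exact contour: Gb3 C4 Bb3 Gb3.

Gb3 C4 Bb3 Gb3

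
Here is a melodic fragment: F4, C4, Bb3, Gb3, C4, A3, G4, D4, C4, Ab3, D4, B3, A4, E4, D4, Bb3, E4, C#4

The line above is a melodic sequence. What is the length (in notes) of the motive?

6

There are 18 notes; a 6-note unit gives 3 cells:
F4 C4 Bb3 Gb3 C4 A3 | G4 D4 C4 Ab3 D4 B3 | A4 E4 D4 Bb3 E4 C#4
Each cell is the previous one up a 2nd — so the unit is 6 notes.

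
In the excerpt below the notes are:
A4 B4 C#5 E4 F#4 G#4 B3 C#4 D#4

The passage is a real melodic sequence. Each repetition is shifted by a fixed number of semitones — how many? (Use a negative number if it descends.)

-5

Taking 3-note groups, the heads are A4, E4, B3: the pattern moves down a 4th.
A4→E4 is 64 − 69 = -5 semitones.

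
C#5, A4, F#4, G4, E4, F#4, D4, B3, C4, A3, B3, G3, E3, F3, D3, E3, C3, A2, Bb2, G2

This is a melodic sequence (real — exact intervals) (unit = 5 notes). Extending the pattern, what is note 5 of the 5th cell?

C2

Grouping in 5s, the 5th note of each cell is E4, A3, D3, G2.
One more down a 5th gives C2.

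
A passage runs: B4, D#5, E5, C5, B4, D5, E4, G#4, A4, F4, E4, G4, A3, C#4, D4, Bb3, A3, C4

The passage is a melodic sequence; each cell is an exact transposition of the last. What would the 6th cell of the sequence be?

The 6-note cells begin on B4, E4, A3 — each down a 5th from the last.
Extending down a 5th: D3 → G2 → C2.
So cell 6 is C2 E2 F2 Db2 C2 Eb2.

C2 E2 F2 Db2 C2 Eb2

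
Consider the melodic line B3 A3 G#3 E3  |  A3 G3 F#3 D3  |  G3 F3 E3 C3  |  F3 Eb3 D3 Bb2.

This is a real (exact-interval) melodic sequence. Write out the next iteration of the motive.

Eb3 Db3 C3 Ab2

Unit = 4 notes; the statements start on B3, A3, G3, F3, moving down a 2nd each time.
Statement 5 starts on Eb3 and keeps the same exact contour: Eb3 Db3 C3 Ab2.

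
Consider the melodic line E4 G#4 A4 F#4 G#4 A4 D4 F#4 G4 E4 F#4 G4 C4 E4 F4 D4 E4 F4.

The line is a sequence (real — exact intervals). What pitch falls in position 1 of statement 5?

Ab3

With 6-note cells, note 1 of each statement runs E4, D4, C4.
Extending down a 2nd: Bb3 → Ab3.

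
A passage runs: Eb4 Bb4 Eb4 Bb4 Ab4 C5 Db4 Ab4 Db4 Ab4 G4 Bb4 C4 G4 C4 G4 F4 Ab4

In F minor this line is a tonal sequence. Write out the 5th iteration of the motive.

Ab3 Eb4 Ab3 Eb4 Db4 F4

The 6-note cells begin on Eb4, Db4, C4 — each down a 2nd from the last.
Carrying on: Bb3 → Ab3.
So cell 5 is Ab3 Eb4 Ab3 Eb4 Db4 F4.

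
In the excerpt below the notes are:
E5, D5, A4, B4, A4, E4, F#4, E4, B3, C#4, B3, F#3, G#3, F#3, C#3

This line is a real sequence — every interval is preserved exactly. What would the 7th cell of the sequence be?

A#2 G#2 D#2

Taking 3-note groups, the heads are E5, B4, F#4, C#4, G#3: the pattern moves down a 4th.
Continuing the starts: D#3 → A#2.
From A#2 the exact shape gives A#2 G#2 D#2.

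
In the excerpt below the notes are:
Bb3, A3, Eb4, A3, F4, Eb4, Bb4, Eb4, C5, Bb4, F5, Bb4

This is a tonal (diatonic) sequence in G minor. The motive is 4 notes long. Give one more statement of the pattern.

G5 F5 C6 F5

Taking 4-note groups, the heads are Bb3, F4, C5: the pattern moves up a 5th.
From G5 the diatonic shape gives G5 F5 C6 F5.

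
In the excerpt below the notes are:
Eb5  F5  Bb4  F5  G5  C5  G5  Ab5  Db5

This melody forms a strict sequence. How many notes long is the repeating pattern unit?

3

Try groups of 3 (3 cells in 9 notes):
Eb5 F5 Bb4 | F5 G5 C5 | G5 Ab5 Db5
Each cell is the previous one up a 2nd — so the unit is 3 notes.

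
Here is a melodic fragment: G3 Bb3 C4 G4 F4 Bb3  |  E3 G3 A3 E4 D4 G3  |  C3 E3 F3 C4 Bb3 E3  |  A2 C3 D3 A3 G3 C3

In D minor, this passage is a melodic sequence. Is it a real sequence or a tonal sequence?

Every note is diatonic to D minor.
Cell 1 has +3 semitones from note 1 to 2, but cell 3 has +4 — the interval quality changes while the contour stays the same, which is the hallmark of a tonal sequence.

tonal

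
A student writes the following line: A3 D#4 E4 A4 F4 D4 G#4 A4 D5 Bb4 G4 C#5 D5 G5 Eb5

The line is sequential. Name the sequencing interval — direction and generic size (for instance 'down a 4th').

Taking 5-note groups, the heads are A3, D4, G4: the pattern moves up a 4th.
A3 to D4 is up a 4th.

up a 4th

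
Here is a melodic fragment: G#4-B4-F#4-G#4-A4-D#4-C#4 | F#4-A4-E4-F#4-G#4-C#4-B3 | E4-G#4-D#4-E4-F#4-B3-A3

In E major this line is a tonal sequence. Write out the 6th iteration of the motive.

Unit = 7 notes; the statements start on G#4, F#4, E4, moving down a 2nd each time.
Continuing the starts: D#4 → C#4 → B3.
From B3 the diatonic shape gives B3 D#4 A3 B3 C#4 F#3 E3.

B3 D#4 A3 B3 C#4 F#3 E3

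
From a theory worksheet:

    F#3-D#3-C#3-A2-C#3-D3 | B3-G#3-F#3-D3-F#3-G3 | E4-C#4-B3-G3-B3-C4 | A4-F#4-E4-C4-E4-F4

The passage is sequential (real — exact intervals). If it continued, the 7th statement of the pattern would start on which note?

The 6-note cells begin on F#3, B3, E4, A4 — each up a 4th from the last.
Extending the heads up a 4th: D5 → G5 → C6.

C6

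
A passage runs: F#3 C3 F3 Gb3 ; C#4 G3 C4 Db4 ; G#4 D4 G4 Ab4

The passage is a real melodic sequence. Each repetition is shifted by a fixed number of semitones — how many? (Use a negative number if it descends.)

Unit = 4 notes; the statements start on F#3, C#4, G#4, moving up a 5th each time.
F#3→C#4 is 61 − 54 = 7 semitones.

7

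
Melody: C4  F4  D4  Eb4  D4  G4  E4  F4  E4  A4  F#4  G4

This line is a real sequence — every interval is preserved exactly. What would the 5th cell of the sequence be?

Taking 4-note groups, the heads are C4, D4, E4: the pattern moves up a 2nd.
Extending up a 2nd: F#4 → G#4.
From G#4 the exact shape gives G#4 C#5 A#4 B4.

G#4 C#5 A#4 B4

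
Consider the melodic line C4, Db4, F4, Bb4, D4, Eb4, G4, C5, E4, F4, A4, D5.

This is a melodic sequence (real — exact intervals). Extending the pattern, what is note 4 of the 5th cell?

F#5

The unit is 4 notes. Position-4 pitches of the 3 shown cells: Bb4, C5, D5.
Extending up a 2nd: E5 → F#5.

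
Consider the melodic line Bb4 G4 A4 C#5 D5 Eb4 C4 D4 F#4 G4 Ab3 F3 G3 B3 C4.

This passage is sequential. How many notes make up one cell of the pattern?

5

There are 15 notes; a 5-note unit gives 3 cells:
Bb4 G4 A4 C#5 D5 | Eb4 C4 D4 F#4 G4 | Ab3 F3 G3 B3 C4
That's a consistent down a 5th shift per cell, and no other grouping gives one.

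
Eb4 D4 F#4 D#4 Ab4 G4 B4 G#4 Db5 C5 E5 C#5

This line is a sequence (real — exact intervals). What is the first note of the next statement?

Gb5

Taking 4-note groups, the heads are Eb4, Ab4, Db5: the pattern moves up a 4th.
The next head, up a 4th from Db5, is Gb5.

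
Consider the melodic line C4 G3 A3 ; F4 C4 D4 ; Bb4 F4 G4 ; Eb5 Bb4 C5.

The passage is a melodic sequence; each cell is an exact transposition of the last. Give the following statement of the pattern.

Taking 3-note groups, the heads are C4, F4, Bb4, Eb5: the pattern moves up a 4th.
So cell 5 is Ab5 Eb5 F5.

Ab5 Eb5 F5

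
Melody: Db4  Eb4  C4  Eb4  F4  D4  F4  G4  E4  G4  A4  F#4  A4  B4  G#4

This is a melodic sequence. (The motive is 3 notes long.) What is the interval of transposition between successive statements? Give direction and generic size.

With a 3-note motive the entries are Db4, Eb4, F4, G4, A4, each up a 2nd from the previous.
Db4 to Eb4 is up a 2nd.

up a 2nd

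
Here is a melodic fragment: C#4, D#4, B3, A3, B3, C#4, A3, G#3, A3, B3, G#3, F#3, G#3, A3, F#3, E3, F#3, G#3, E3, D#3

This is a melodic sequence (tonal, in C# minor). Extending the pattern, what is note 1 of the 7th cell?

D#3

The unit is 4 notes. Position-1 pitches of the 5 shown cells: C#4, B3, A3, G#3, F#3.
Each moves down a 2nd. Continuing: E3 → D#3.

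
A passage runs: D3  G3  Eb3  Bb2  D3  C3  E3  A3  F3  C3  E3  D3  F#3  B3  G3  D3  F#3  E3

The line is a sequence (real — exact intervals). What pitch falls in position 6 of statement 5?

G#3

With 6-note cells, note 6 of each statement runs C3, D3, E3.
Extending up a 2nd: F#3 → G#3.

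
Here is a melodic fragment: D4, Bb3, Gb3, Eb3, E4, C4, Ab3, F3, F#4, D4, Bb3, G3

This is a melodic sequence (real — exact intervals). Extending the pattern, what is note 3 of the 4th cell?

With 4-note cells, note 3 of each statement runs Gb3, Ab3, Bb3.
From Bb3, up a 2nd gives C4.

C4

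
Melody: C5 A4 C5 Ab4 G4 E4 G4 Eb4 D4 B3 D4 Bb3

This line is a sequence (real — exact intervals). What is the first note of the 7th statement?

The 4-note cells begin on C5, G4, D4 — each down a 4th from the last.
Extending the heads down a 4th: A3 → E3 → B2 → F#2.

F#2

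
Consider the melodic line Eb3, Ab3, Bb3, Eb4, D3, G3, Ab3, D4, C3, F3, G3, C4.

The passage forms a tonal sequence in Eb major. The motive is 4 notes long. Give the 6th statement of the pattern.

Taking 4-note groups, the heads are Eb3, D3, C3: the pattern moves down a 2nd.
Carrying on: Bb2 → Ab2 → G2.
From G2 the diatonic shape gives G2 C3 D3 G3.

G2 C3 D3 G3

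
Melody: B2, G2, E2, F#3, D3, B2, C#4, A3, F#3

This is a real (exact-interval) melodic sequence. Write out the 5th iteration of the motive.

D#5 B4 G#4

With a 3-note motive the entries are B2, F#3, C#4, each up a 5th from the previous.
Extending up a 5th: G#4 → D#5.
So cell 5 is D#5 B4 G#4.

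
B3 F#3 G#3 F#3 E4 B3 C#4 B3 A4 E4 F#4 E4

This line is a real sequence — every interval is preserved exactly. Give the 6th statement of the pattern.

C6 G5 A5 G5

With a 4-note motive the entries are B3, E4, A4, each up a 4th from the previous.
Extending up a 4th: D5 → G5 → C6.
From C6 the exact shape gives C6 G5 A5 G5.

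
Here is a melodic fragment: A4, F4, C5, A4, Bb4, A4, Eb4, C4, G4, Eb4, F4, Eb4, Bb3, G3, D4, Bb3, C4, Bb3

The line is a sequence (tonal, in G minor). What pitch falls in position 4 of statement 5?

C3

The unit is 6 notes. Position-4 pitches of the 3 shown cells: A4, Eb4, Bb3.
Extending down a 4th: F3 → C3.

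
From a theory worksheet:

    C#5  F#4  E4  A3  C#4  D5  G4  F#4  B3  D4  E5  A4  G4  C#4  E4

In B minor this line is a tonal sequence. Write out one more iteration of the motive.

Taking 5-note groups, the heads are C#5, D5, E5: the pattern moves up a 2nd.
From F#5 the diatonic shape gives F#5 B4 A4 D4 F#4.

F#5 B4 A4 D4 F#4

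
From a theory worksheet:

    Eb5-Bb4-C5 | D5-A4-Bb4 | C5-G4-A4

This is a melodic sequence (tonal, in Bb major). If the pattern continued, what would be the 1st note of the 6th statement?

With 3-note cells, note 1 of each statement runs Eb5, D5, C5.
Extending down a 2nd: Bb4 → A4 → G4.

G4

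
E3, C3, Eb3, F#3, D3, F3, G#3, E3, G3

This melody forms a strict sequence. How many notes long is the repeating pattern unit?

Try groups of 3 (3 cells in 9 notes):
E3 C3 Eb3 | F#3 D3 F3 | G#3 E3 G3
Every group is a transposition up a 2nd of the one before; no shorter unit works.

3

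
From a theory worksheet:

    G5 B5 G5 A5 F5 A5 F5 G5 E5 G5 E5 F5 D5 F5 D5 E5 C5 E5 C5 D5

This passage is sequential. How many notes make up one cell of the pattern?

4

Try groups of 4 (5 cells in 20 notes):
G5 B5 G5 A5 | F5 A5 F5 G5 | E5 G5 E5 F5 | D5 F5 D5 E5 | C5 E5 C5 D5
Each cell is the previous one down a 2nd — so the unit is 4 notes.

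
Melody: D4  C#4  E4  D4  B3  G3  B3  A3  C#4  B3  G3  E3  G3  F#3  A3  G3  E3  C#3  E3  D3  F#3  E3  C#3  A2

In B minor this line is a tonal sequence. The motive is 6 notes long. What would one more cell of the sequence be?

C#3 B2 D3 C#3 A2 F#2

With a 6-note motive the entries are D4, B3, G3, E3, each down a 3rd from the previous.
So cell 5 is C#3 B2 D3 C#3 A2 F#2.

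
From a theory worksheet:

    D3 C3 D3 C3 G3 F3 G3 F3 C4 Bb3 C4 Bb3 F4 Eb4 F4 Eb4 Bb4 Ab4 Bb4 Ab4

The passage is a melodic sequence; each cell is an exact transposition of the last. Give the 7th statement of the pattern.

Unit = 4 notes; the statements start on D3, G3, C4, F4, Bb4, moving up a 4th each time.
Continuing the starts: Eb5 → Ab5.
From Ab5 the exact shape gives Ab5 Gb5 Ab5 Gb5.

Ab5 Gb5 Ab5 Gb5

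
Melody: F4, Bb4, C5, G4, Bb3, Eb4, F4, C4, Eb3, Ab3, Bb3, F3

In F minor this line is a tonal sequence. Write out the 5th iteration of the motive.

The 4-note cells begin on F4, Bb3, Eb3 — each down a 5th from the last.
Carrying on: Ab2 → Db2.
So cell 5 is Db2 G2 Ab2 Eb2.

Db2 G2 Ab2 Eb2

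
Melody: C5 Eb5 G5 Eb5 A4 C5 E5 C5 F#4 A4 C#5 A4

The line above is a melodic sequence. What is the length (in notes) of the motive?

There are 12 notes; a 4-note unit gives 3 cells:
C5 Eb5 G5 Eb5 | A4 C5 E5 C5 | F#4 A4 C#5 A4
Each cell is the previous one down a 3rd — so the unit is 4 notes.

4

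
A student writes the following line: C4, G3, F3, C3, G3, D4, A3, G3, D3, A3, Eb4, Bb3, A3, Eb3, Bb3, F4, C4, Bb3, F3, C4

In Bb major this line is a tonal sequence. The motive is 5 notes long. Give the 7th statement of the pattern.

Unit = 5 notes; the statements start on C4, D4, Eb4, F4, moving up a 2nd each time.
Extending up a 2nd: G4 → A4 → Bb4.
So cell 7 is Bb4 F4 Eb4 Bb3 F4.

Bb4 F4 Eb4 Bb3 F4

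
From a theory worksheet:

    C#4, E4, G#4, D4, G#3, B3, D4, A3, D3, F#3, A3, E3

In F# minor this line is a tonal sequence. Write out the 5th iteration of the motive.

E2 G#2 B2 F#2

Taking 4-note groups, the heads are C#4, G#3, D3: the pattern moves down a 4th.
Extending down a 4th: A2 → E2.
So cell 5 is E2 G#2 B2 F#2.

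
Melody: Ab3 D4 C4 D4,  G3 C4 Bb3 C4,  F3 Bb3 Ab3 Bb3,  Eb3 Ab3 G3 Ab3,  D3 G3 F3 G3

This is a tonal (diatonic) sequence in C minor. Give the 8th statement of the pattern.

Unit = 4 notes; the statements start on Ab3, G3, F3, Eb3, D3, moving down a 2nd each time.
Continuing the starts: C3 → Bb2 → Ab2.
From Ab2 the diatonic shape gives Ab2 D3 C3 D3.

Ab2 D3 C3 D3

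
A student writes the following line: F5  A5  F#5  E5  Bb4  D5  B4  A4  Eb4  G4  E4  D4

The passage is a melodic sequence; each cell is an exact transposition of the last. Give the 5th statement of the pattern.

Unit = 4 notes; the statements start on F5, Bb4, Eb4, moving down a 5th each time.
Carrying on: Ab3 → Db3.
So cell 5 is Db3 F3 D3 C3.

Db3 F3 D3 C3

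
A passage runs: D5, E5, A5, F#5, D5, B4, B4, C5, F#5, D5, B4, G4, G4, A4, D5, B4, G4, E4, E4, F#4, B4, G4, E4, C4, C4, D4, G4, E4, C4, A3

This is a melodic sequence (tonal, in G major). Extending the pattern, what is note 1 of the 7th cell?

F#3

The unit is 6 notes. Position-1 pitches of the 5 shown cells: D5, B4, G4, E4, C4.
Carrying that down a 3rd forward: A3 → F#3.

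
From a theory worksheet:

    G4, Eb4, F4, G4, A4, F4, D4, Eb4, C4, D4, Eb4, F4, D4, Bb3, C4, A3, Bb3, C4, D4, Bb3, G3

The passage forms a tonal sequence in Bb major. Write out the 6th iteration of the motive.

With a 7-note motive the entries are G4, Eb4, C4, each down a 3rd from the previous.
Carrying on: A3 → F3 → D3.
So cell 6 is D3 Bb2 C3 D3 Eb3 C3 A2.

D3 Bb2 C3 D3 Eb3 C3 A2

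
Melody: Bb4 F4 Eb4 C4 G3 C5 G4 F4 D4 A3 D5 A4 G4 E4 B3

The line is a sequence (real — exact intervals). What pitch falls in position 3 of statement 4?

A4

With 5-note cells, note 3 of each statement runs Eb4, F4, G4.
Each moves up a 2nd; the next is A4.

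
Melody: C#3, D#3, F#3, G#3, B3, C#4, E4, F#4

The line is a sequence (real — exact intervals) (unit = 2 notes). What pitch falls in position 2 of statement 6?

E5

With 2-note cells, note 2 of each statement runs D#3, G#3, C#4, F#4.
Each moves up a 4th. Continuing: B4 → E5.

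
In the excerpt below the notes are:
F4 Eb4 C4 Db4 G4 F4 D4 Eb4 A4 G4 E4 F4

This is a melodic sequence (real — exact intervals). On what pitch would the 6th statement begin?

D#5

Unit = 4 notes; the statements start on F4, G4, A4, moving up a 2nd each time.
Continuing: B4 → C#5 → D#5. Statement 6 starts on D#5.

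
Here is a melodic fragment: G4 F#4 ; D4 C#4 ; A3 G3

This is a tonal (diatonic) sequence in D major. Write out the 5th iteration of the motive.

B2 A2

Taking 2-note groups, the heads are G4, D4, A3: the pattern moves down a 4th.
Carrying on: E3 → B2.
Statement 5 starts on B2 and keeps the same diatonic contour: B2 A2.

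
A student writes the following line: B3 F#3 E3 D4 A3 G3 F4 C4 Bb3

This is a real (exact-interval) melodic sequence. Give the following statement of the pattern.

Ab4 Eb4 Db4

With a 3-note motive the entries are B3, D4, F4, each up a 3rd from the previous.
From Ab4 the exact shape gives Ab4 Eb4 Db4.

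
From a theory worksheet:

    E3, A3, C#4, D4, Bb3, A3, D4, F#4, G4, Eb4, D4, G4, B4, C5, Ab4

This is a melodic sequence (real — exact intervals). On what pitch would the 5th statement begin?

C5

The 5-note cells begin on E3, A3, D4 — each up a 4th from the last.
Extending the heads up a 4th: G4 → C5.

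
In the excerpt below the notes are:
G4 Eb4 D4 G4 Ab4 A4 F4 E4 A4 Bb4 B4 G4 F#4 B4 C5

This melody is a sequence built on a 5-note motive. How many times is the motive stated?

15 notes in groups of 5 gives 15/5 = 3 statements.
Starts: G4, A4, B4 — each up a 2nd.

3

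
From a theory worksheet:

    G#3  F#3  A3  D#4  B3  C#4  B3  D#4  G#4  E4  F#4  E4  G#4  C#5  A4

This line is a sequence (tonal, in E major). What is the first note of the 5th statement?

E5

The 5-note cells begin on G#3, C#4, F#4 — each up a 4th from the last.
Extending the heads up a 4th: B4 → E5.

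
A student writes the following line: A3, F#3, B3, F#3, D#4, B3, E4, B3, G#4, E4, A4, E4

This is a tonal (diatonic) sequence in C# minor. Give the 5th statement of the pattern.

F#5 D#5 G#5 D#5

The 4-note cells begin on A3, D#4, G#4 — each up a 4th from the last.
Continuing the starts: C#5 → F#5.
So cell 5 is F#5 D#5 G#5 D#5.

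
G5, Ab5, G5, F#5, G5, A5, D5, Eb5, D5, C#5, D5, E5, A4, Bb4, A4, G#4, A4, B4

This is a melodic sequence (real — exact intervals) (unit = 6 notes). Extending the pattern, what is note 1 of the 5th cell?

With 6-note cells, note 1 of each statement runs G5, D5, A4.
Carrying that down a 4th forward: E4 → B3.

B3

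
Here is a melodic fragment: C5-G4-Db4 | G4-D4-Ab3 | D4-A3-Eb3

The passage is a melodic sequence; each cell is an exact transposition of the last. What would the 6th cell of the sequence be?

B2 F#2 C2

The 3-note cells begin on C5, G4, D4 — each down a 4th from the last.
Continuing the starts: A3 → E3 → B2.
From B2 the exact shape gives B2 F#2 C2.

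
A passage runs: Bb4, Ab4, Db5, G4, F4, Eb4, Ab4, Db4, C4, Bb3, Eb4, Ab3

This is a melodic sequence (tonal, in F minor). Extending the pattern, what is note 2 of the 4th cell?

Grouping in 4s, the 2nd note of each cell is Ab4, Eb4, Bb3.
Each moves down a 4th; the next is F3.

F3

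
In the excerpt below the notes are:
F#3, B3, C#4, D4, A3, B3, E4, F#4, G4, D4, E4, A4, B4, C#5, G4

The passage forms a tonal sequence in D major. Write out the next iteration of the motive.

With a 5-note motive the entries are F#3, B3, E4, each up a 4th from the previous.
So cell 4 is A4 D5 E5 F#5 C#5.

A4 D5 E5 F#5 C#5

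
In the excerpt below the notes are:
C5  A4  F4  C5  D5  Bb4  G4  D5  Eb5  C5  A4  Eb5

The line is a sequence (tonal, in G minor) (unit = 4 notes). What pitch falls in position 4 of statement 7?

Bb5

With 4-note cells, note 4 of each statement runs C5, D5, Eb5.
Carrying that up a 2nd forward: F5 → G5 → A5 → Bb5.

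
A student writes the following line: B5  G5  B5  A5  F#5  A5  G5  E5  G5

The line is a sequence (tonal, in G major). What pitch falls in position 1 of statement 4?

The unit is 3 notes. Position-1 pitches of the 3 shown cells: B5, A5, G5.
From G5, down a 2nd gives F#5.

F#5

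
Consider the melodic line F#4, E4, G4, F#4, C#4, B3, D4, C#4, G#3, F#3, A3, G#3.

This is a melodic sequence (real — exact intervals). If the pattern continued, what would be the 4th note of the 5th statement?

Grouping in 4s, the 4th note of each cell is F#4, C#4, G#3.
Each moves down a 4th. Continuing: D#3 → A#2.

A#2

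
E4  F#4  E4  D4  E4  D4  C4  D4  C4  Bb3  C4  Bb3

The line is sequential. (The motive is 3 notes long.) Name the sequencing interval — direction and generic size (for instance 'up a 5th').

The 3-note cells begin on E4, D4, C4, Bb3 — each down a 2nd from the last.
E4 to D4 is down a 2nd.

down a 2nd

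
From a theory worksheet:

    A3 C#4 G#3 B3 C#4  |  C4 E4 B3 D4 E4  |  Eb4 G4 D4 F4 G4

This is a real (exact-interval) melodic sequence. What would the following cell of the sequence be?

Gb4 Bb4 F4 Ab4 Bb4

The 5-note cells begin on A3, C4, Eb4 — each up a 3rd from the last.
From Gb4 the exact shape gives Gb4 Bb4 F4 Ab4 Bb4.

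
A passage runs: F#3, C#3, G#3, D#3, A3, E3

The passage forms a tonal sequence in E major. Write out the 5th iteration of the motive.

C#4 G#3

The 2-note cells begin on F#3, G#3, A3 — each up a 2nd from the last.
Extending up a 2nd: B3 → C#4.
Statement 5 starts on C#4 and keeps the same diatonic contour: C#4 G#3.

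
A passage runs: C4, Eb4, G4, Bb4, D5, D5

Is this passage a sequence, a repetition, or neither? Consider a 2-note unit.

neither

Note 2 of cell 3 is D5; if this were a sequence it would be F5. No unit length gives a consistent transposition pattern.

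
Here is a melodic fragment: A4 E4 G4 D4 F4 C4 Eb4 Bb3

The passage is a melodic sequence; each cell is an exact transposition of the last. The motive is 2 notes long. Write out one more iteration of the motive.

Db4 Ab3

The 2-note cells begin on A4, G4, F4, Eb4 — each down a 2nd from the last.
From Db4 the exact shape gives Db4 Ab3.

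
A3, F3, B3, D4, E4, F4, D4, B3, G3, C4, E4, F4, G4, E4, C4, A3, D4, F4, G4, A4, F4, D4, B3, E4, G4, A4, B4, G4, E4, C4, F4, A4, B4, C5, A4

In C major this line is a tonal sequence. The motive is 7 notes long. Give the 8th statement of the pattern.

A4 F4 B4 D5 E5 F5 D5

Taking 7-note groups, the heads are A3, B3, C4, D4, E4: the pattern moves up a 2nd.
Carrying on: F4 → G4 → A4.
Statement 8 starts on A4 and keeps the same diatonic contour: A4 F4 B4 D5 E5 F5 D5.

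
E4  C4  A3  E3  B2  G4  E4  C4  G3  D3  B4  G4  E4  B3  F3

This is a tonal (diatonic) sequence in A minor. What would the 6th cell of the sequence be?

A5 F5 D5 A4 E4

Unit = 5 notes; the statements start on E4, G4, B4, moving up a 3rd each time.
Carrying on: D5 → F5 → A5.
From A5 the diatonic shape gives A5 F5 D5 A4 E4.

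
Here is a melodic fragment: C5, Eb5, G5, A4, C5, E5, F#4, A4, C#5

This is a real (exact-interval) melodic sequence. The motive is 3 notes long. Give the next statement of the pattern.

The 3-note cells begin on C5, A4, F#4 — each down a 3rd from the last.
So cell 4 is D#4 F#4 A#4.

D#4 F#4 A#4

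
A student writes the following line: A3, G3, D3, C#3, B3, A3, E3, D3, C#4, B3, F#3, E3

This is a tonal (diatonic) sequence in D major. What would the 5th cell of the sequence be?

E4 D4 A3 G3

Taking 4-note groups, the heads are A3, B3, C#4: the pattern moves up a 2nd.
Extending up a 2nd: D4 → E4.
Statement 5 starts on E4 and keeps the same diatonic contour: E4 D4 A3 G3.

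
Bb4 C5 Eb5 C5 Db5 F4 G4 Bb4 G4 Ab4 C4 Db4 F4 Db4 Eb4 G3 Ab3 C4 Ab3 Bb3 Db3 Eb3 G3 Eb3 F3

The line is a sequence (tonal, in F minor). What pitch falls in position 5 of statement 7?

G2

With 5-note cells, note 5 of each statement runs Db5, Ab4, Eb4, Bb3, F3.
Carrying that down a 4th forward: C3 → G2.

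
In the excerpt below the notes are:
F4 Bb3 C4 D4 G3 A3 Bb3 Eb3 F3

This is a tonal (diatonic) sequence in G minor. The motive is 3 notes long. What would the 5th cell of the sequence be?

Eb3 A2 Bb2

Taking 3-note groups, the heads are F4, D4, Bb3: the pattern moves down a 3rd.
Carrying on: G3 → Eb3.
So cell 5 is Eb3 A2 Bb2.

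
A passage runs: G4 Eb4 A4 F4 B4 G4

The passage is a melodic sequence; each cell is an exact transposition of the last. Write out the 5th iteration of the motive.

D#5 B4

The 2-note cells begin on G4, A4, B4 — each up a 2nd from the last.
Continuing the starts: C#5 → D#5.
So cell 5 is D#5 B4.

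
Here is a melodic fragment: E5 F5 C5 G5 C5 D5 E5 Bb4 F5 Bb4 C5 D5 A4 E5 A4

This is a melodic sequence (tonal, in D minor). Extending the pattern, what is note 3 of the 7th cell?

The unit is 5 notes. Position-3 pitches of the 3 shown cells: C5, Bb4, A4.
Extending down a 2nd: G4 → F4 → E4 → D4.

D4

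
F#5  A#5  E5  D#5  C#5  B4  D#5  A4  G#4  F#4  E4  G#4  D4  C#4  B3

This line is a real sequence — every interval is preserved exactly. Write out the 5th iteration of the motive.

Taking 5-note groups, the heads are F#5, B4, E4: the pattern moves down a 5th.
Continuing the starts: A3 → D3.
Statement 5 starts on D3 and keeps the same exact contour: D3 F#3 C3 B2 A2.

D3 F#3 C3 B2 A2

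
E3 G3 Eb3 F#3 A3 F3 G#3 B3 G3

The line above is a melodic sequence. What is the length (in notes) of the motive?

3

9 notes total. Splitting into 3 groups of 3:
E3 G3 Eb3 | F#3 A3 F3 | G#3 B3 G3
Each cell is the previous one up a 2nd — so the unit is 3 notes.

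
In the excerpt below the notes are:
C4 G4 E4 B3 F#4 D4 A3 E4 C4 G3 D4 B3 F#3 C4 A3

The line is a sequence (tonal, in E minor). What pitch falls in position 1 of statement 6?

E3

With 3-note cells, note 1 of each statement runs C4, B3, A3, G3, F#3.
From F#3, down a 2nd gives E3.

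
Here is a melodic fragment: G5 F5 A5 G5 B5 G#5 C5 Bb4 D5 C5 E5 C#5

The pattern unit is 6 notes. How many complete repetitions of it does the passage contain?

2

12 notes in groups of 6 gives 12/6 = 2 statements.
Starts: G5, C5 — each down a 5th.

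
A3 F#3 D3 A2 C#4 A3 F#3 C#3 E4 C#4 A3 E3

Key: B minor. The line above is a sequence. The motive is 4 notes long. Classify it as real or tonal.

Every note is diatonic to B minor.
Cell 1 has -3 semitones from note 1 to 2, but cell 2 has -4 — the interval quality changes while the contour stays the same, which is the hallmark of a tonal sequence.

tonal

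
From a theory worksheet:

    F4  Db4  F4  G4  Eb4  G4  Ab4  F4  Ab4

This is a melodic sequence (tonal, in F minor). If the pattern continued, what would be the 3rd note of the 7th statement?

Eb5

The unit is 3 notes. Position-3 pitches of the 3 shown cells: F4, G4, Ab4.
Each moves up a 2nd. Continuing: Bb4 → C5 → Db5 → Eb5.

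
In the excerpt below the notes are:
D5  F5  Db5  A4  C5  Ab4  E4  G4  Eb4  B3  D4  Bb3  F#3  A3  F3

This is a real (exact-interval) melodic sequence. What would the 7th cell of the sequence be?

The 3-note cells begin on D5, A4, E4, B3, F#3 — each down a 4th from the last.
Carrying on: C#3 → G#2.
From G#2 the exact shape gives G#2 B2 G2.

G#2 B2 G2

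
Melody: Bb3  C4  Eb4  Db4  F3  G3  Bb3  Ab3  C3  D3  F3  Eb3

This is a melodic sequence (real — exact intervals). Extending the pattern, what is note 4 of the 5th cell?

F2

The unit is 4 notes. Position-4 pitches of the 3 shown cells: Db4, Ab3, Eb3.
Extending down a 4th: Bb2 → F2.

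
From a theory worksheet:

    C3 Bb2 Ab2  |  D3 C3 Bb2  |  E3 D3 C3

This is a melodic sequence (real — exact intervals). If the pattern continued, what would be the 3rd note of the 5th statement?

E3

With 3-note cells, note 3 of each statement runs Ab2, Bb2, C3.
Each moves up a 2nd. Continuing: D3 → E3.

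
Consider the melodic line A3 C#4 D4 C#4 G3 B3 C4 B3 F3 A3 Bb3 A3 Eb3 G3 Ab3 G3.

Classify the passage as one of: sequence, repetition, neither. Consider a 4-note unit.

sequence

Each 4-note cell is the previous one transposed down a 2nd.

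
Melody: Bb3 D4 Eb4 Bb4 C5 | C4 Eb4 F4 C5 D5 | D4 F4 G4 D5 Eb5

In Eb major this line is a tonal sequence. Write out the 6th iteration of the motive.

Unit = 5 notes; the statements start on Bb3, C4, D4, moving up a 2nd each time.
Extending up a 2nd: Eb4 → F4 → G4.
Statement 6 starts on G4 and keeps the same diatonic contour: G4 Bb4 C5 G5 Ab5.

G4 Bb4 C5 G5 Ab5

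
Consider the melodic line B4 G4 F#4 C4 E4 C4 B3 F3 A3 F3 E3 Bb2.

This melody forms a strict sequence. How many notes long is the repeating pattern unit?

4

Try groups of 4 (3 cells in 12 notes):
B4 G4 F#4 C4 | E4 C4 B3 F3 | A3 F3 E3 Bb2
Each cell is the previous one down a 5th — so the unit is 4 notes.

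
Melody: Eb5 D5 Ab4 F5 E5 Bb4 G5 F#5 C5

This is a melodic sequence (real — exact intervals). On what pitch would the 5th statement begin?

B5

Taking 3-note groups, the heads are Eb5, F5, G5: the pattern moves up a 2nd.
Extending the heads up a 2nd: A5 → B5.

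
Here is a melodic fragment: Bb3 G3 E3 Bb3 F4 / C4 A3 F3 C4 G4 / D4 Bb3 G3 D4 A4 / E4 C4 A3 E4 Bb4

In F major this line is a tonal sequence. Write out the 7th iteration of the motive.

A4 F4 D4 A4 E5

Unit = 5 notes; the statements start on Bb3, C4, D4, E4, moving up a 2nd each time.
Extending up a 2nd: F4 → G4 → A4.
From A4 the diatonic shape gives A4 F4 D4 A4 E5.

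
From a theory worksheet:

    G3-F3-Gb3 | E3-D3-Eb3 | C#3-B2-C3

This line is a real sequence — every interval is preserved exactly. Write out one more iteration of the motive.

The 3-note cells begin on G3, E3, C#3 — each down a 3rd from the last.
From A#2 the exact shape gives A#2 G#2 A2.

A#2 G#2 A2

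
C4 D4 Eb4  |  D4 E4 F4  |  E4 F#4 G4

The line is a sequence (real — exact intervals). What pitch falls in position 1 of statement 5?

Grouping in 3s, the 1st note of each cell is C4, D4, E4.
Extending up a 2nd: F#4 → G#4.

G#4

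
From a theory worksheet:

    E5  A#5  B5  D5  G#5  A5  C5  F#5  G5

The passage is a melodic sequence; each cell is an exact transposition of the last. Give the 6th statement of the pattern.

Unit = 3 notes; the statements start on E5, D5, C5, moving down a 2nd each time.
Carrying on: Bb4 → Ab4 → Gb4.
So cell 6 is Gb4 C5 Db5.

Gb4 C5 Db5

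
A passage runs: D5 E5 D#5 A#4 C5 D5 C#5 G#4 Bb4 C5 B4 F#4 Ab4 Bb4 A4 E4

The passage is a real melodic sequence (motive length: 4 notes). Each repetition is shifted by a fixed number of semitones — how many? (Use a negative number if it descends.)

-2

Taking 4-note groups, the heads are D5, C5, Bb4, Ab4: the pattern moves down a 2nd.
Counting half-steps from D5 to C5: -2.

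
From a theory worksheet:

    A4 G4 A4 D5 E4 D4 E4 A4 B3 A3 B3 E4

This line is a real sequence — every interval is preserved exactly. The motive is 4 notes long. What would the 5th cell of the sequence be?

C#3 B2 C#3 F#3

Taking 4-note groups, the heads are A4, E4, B3: the pattern moves down a 4th.
Carrying on: F#3 → C#3.
From C#3 the exact shape gives C#3 B2 C#3 F#3.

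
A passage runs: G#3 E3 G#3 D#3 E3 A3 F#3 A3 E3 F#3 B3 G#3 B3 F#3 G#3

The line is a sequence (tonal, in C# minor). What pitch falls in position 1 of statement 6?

E4

Grouping in 5s, the 1st note of each cell is G#3, A3, B3.
Extending up a 2nd: C#4 → D#4 → E4.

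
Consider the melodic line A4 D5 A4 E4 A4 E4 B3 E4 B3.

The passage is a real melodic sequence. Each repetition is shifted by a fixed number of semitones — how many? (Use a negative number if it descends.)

Taking 3-note groups, the heads are A4, E4, B3: the pattern moves down a 4th.
A4→E4 is 64 − 69 = -5 semitones.

-5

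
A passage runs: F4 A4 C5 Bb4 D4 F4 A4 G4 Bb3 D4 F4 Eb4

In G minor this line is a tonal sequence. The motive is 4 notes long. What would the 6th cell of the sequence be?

C3 Eb3 G3 F3

The 4-note cells begin on F4, D4, Bb3 — each down a 3rd from the last.
Continuing the starts: G3 → Eb3 → C3.
From C3 the diatonic shape gives C3 Eb3 G3 F3.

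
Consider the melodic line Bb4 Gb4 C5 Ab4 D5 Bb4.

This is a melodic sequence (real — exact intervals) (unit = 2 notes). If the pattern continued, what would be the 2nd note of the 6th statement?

E5

The unit is 2 notes. Position-2 pitches of the 3 shown cells: Gb4, Ab4, Bb4.
Extending up a 2nd: C5 → D5 → E5.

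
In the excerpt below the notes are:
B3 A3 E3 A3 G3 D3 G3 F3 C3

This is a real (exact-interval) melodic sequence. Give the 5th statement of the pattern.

Eb3 Db3 Ab2

With a 3-note motive the entries are B3, A3, G3, each down a 2nd from the previous.
Extending down a 2nd: F3 → Eb3.
From Eb3 the exact shape gives Eb3 Db3 Ab2.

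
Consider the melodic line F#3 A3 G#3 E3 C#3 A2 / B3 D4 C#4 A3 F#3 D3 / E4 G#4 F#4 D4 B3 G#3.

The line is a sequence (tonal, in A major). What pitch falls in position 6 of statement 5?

F#4

Grouping in 6s, the 6th note of each cell is A2, D3, G#3.
Carrying that up a 4th forward: C#4 → F#4.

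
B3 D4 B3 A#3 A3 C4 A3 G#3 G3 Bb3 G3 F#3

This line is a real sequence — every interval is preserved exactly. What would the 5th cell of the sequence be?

Eb3 Gb3 Eb3 D3

With a 4-note motive the entries are B3, A3, G3, each down a 2nd from the previous.
Extending down a 2nd: F3 → Eb3.
From Eb3 the exact shape gives Eb3 Gb3 Eb3 D3.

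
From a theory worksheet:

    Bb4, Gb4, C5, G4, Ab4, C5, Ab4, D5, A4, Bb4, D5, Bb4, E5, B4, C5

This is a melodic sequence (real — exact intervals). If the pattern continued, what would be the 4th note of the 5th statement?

D#5

Grouping in 5s, the 4th note of each cell is G4, A4, B4.
Each moves up a 2nd. Continuing: C#5 → D#5.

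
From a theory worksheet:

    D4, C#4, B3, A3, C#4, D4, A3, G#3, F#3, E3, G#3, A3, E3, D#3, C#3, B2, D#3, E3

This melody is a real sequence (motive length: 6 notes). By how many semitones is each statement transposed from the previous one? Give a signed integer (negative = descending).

With a 6-note motive the entries are D4, A3, E3, each down a 4th from the previous.
D4 to A3 spans -5 semitones.

-5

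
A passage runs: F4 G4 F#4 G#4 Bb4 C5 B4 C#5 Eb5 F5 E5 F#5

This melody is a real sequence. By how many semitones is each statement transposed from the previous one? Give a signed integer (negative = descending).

Taking 4-note groups, the heads are F4, Bb4, Eb5: the pattern moves up a 4th.
F4 to Bb4 spans +5 semitones.

5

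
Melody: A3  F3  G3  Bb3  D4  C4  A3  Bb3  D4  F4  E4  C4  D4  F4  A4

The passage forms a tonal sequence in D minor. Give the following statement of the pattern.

G4 E4 F4 A4 C5

Unit = 5 notes; the statements start on A3, C4, E4, moving up a 3rd each time.
Statement 4 starts on G4 and keeps the same diatonic contour: G4 E4 F4 A4 C5.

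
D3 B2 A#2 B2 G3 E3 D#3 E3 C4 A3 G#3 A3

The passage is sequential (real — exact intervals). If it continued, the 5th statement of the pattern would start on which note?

Unit = 4 notes; the statements start on D3, G3, C4, moving up a 4th each time.
Extending the heads up a 4th: F4 → Bb4.

Bb4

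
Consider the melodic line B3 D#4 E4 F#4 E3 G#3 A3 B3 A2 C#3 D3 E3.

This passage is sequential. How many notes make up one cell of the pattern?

4

There are 12 notes; a 4-note unit gives 3 cells:
B3 D#4 E4 F#4 | E3 G#3 A3 B3 | A2 C#3 D3 E3
Each cell is the previous one down a 5th — so the unit is 4 notes.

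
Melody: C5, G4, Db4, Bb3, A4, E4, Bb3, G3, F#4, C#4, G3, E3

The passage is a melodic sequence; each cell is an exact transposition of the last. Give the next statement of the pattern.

D#4 A#3 E3 C#3

Taking 4-note groups, the heads are C5, A4, F#4: the pattern moves down a 3rd.
So cell 4 is D#4 A#3 E3 C#3.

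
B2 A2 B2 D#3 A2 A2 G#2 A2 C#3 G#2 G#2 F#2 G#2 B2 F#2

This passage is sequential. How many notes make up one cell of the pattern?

Try groups of 5 (3 cells in 15 notes):
B2 A2 B2 D#3 A2 | A2 G#2 A2 C#3 G#2 | G#2 F#2 G#2 B2 F#2
That's a consistent down a 2nd shift per cell, and no other grouping gives one.

5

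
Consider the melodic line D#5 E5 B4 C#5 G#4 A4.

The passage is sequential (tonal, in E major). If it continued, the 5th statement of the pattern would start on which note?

With a 2-note motive the entries are D#5, B4, G#4, each down a 3rd from the previous.
Continuing: E4 → C#4. Statement 5 starts on C#4.

C#4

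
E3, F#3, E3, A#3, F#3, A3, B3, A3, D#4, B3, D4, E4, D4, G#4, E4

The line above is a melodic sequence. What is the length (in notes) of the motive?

5

There are 15 notes; a 5-note unit gives 3 cells:
E3 F#3 E3 A#3 F#3 | A3 B3 A3 D#4 B3 | D4 E4 D4 G#4 E4
That's a consistent up a 4th shift per cell, and no other grouping gives one.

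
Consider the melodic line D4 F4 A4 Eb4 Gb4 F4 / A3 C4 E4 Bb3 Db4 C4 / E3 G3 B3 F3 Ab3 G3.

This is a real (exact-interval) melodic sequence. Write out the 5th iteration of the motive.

With a 6-note motive the entries are D4, A3, E3, each down a 4th from the previous.
Carrying on: B2 → F#2.
From F#2 the exact shape gives F#2 A2 C#3 G2 Bb2 A2.

F#2 A2 C#3 G2 Bb2 A2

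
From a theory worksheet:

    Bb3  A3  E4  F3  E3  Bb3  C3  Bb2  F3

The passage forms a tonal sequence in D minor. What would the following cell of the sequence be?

Taking 3-note groups, the heads are Bb3, F3, C3: the pattern moves down a 4th.
So cell 4 is G2 F2 C3.

G2 F2 C3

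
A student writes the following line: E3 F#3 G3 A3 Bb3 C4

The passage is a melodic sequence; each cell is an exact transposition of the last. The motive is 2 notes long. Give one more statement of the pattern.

The 2-note cells begin on E3, G3, Bb3 — each up a 3rd from the last.
So cell 4 is Db4 Eb4.

Db4 Eb4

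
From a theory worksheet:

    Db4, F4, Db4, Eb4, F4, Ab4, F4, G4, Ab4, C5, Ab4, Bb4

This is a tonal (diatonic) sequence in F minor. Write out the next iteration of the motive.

C5 Eb5 C5 Db5

With a 4-note motive the entries are Db4, F4, Ab4, each up a 3rd from the previous.
From C5 the diatonic shape gives C5 Eb5 C5 Db5.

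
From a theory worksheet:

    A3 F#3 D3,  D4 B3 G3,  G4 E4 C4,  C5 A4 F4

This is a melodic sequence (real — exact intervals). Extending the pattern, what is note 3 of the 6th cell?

With 3-note cells, note 3 of each statement runs D3, G3, C4, F4.
Extending up a 4th: Bb4 → Eb5.

Eb5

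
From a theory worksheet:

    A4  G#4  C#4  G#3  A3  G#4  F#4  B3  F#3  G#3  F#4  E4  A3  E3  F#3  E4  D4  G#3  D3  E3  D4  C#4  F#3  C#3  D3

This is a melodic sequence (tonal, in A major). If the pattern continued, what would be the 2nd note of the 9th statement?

Grouping in 5s, the 2nd note of each cell is G#4, F#4, E4, D4, C#4.
Extending down a 2nd: B3 → A3 → G#3 → F#3.

F#3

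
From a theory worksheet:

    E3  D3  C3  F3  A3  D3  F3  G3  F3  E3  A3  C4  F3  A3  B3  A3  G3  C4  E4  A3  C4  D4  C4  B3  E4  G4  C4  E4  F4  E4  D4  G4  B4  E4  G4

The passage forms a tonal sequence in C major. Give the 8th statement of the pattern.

The 7-note cells begin on E3, G3, B3, D4, F4 — each up a 3rd from the last.
Continuing the starts: A4 → C5 → E5.
Statement 8 starts on E5 and keeps the same diatonic contour: E5 D5 C5 F5 A5 D5 F5.

E5 D5 C5 F5 A5 D5 F5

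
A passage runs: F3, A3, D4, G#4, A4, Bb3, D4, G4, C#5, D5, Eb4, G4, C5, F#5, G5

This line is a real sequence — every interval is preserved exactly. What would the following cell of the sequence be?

Ab4 C5 F5 B5 C6

Unit = 5 notes; the statements start on F3, Bb3, Eb4, moving up a 4th each time.
So cell 4 is Ab4 C5 F5 B5 C6.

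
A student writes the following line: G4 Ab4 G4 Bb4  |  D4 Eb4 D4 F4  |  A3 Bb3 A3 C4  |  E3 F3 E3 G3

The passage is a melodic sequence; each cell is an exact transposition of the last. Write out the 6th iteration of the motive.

F#2 G2 F#2 A2

The 4-note cells begin on G4, D4, A3, E3 — each down a 4th from the last.
Carrying on: B2 → F#2.
From F#2 the exact shape gives F#2 G2 F#2 A2.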